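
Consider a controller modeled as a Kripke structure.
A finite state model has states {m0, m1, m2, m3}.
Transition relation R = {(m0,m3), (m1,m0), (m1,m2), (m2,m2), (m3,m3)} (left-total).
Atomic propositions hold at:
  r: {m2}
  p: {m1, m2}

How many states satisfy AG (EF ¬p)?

Sat(¬p) = {m0, m3}
EF ¬p: least fixpoint, start Z0 = {m0, m3}, add states with some successor in Z. Z1 = {m0, m1, m3}; fixed.
Sat(EF ¬p) = {m0, m1, m3}
AG (EF ¬p): greatest fixpoint, start Z0 = {m0, m1, m3}, keep only states in Sat with every successor in Z. Z1 = {m0, m3}; fixed.
Sat(AG (EF ¬p)) = {m0, m3}
|Sat(AG (EF ¬p))| = |{m0, m3}| = 2.

2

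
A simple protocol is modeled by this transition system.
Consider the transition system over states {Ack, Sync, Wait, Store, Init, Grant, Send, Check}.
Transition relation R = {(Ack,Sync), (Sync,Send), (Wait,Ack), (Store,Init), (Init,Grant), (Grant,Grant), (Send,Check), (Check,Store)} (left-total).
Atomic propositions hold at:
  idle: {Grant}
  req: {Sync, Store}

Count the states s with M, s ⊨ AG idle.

1

AG idle: greatest fixpoint, start Z0 = {Grant}, keep only states in Sat with every successor in Z. Already a fixed point.
Sat(AG idle) = {Grant}
|Sat(AG idle)| = |{Grant}| = 1.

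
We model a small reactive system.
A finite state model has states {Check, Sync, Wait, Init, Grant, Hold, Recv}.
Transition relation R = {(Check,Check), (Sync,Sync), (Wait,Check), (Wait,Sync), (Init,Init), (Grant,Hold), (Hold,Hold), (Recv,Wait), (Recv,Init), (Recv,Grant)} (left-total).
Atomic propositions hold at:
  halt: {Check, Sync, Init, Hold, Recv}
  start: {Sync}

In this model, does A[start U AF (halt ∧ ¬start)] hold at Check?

Sat(¬start) = {Check, Wait, Init, Grant, Hold, Recv}
Sat(halt ∧ ¬start) = {Check, Init, Hold, Recv}
AF (halt ∧ ¬start): least fixpoint, start Z0 = {Check, Init, Hold, Recv}, add states with every successor in Z. Z1 = {Check, Init, Grant, Hold, Recv}; fixed.
Sat(AF (halt ∧ ¬start)) = {Check, Init, Grant, Hold, Recv}
A[start U AF (halt ∧ ¬start)]: least fixpoint, start Z0 = Sat(AF (halt ∧ ¬start)) = {Check, Init, Grant, Hold, Recv}, add states in Sat(start) with every successor in Z. Already a fixed point.
Sat(A[start U AF (halt ∧ ¬start)]) = {Check, Init, Grant, Hold, Recv}
Check ∈ Sat(A[start U AF (halt ∧ ¬start)]) = {Check, Init, Grant, Hold, Recv}, so the formula holds at Check.

Yes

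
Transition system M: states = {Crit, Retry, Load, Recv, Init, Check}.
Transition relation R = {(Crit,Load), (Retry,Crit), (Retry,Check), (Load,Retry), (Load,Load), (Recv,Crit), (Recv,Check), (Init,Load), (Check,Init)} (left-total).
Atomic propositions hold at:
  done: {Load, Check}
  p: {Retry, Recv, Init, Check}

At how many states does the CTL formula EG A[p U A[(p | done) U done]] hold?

Sat(p | done) = {Retry, Load, Recv, Init, Check}
A[(p | done) U done]: least fixpoint, start Z0 = Sat(done) = {Load, Check}, add states in Sat(p | done) with every successor in Z. Z1 = {Load, Init, Check}; fixed.
Sat(A[(p | done) U done]) = {Load, Init, Check}
A[p U A[(p | done) U done]]: least fixpoint, start Z0 = Sat(A[(p | done) U done]) = {Load, Init, Check}, add states in Sat(p) with every successor in Z. Already a fixed point.
Sat(A[p U A[(p | done) U done]]) = {Load, Init, Check}
EG A[p U A[(p | done) U done]]: greatest fixpoint, start Z0 = {Load, Init, Check}, keep only states in Sat with some successor in Z. Already a fixed point.
Sat(EG A[p U A[(p | done) U done]]) = {Load, Init, Check}
|Sat(EG A[p U A[(p | done) U done]])| = |{Load, Init, Check}| = 3.

3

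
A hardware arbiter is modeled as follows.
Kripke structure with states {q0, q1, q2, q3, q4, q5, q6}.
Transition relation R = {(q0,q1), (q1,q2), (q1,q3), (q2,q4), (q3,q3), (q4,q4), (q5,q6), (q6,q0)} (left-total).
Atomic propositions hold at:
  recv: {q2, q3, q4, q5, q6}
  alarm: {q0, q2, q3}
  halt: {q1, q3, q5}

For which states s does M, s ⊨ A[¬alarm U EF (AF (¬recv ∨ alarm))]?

Sat(¬alarm) = {q1, q4, q5, q6}
Sat(¬recv) = {q0, q1}
Sat(¬recv ∨ alarm) = {q0, q1, q2, q3}
AF (¬recv ∨ alarm): least fixpoint, start Z0 = {q0, q1, q2, q3}, add states with every successor in Z. Z1 = {q0, q1, q2, q3, q6}; Z2 = {q0, q1, q2, q3, q5, q6}; fixed.
Sat(AF (¬recv ∨ alarm)) = {q0, q1, q2, q3, q5, q6}
EF (AF (¬recv ∨ alarm)): least fixpoint, start Z0 = {q0, q1, q2, q3, q5, q6}, add states with some successor in Z. Already a fixed point.
Sat(EF (AF (¬recv ∨ alarm))) = {q0, q1, q2, q3, q5, q6}
A[¬alarm U EF (AF (¬recv ∨ alarm))]: least fixpoint, start Z0 = Sat(EF (AF (¬recv ∨ alarm))) = {q0, q1, q2, q3, q5, q6}, add states in Sat(¬alarm) with every successor in Z. Already a fixed point.
Sat(A[¬alarm U EF (AF (¬recv ∨ alarm))]) = {q0, q1, q2, q3, q5, q6}

{q0, q1, q2, q3, q5, q6}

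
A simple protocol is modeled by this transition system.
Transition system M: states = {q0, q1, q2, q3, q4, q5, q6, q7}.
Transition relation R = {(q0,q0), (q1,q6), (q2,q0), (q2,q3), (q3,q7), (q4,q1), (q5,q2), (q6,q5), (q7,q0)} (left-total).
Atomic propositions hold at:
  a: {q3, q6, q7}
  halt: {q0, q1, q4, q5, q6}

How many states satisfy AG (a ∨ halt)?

Sat(a ∨ halt) = {q0, q1, q3, q4, q5, q6, q7}
AG (a ∨ halt): greatest fixpoint, start Z0 = {q0, q1, q3, q4, q5, q6, q7}, keep only states in Sat with every successor in Z. Z1 = {q0, q1, q3, q4, q6, q7}; Z2 = {q0, q1, q3, q4, q7}; Z3 = {q0, q3, q4, q7}; Z4 = {q0, q3, q7}; fixed.
Sat(AG (a ∨ halt)) = {q0, q3, q7}
|Sat(AG (a ∨ halt))| = |{q0, q3, q7}| = 3.

3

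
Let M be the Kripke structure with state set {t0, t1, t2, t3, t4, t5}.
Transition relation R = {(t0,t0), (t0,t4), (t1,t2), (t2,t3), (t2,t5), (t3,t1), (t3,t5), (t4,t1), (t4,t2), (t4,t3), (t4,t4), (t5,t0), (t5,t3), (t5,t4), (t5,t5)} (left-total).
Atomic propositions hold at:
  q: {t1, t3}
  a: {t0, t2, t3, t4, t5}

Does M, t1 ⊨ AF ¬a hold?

Yes

Sat(¬a) = {t1}
AF ¬a: least fixpoint, start Z0 = {t1}, add states with every successor in Z. Already a fixed point.
Sat(AF ¬a) = {t1}
t1 ∈ Sat(AF ¬a) = {t1}, so the formula holds at t1.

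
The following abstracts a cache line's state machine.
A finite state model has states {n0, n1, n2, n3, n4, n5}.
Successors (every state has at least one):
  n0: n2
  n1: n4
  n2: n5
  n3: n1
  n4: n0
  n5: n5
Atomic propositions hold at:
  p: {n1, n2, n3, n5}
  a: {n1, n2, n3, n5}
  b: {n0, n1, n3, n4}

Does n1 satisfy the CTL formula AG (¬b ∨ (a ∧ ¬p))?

Sat(¬b) = {n2, n5}
Sat(¬p) = {n0, n4}
Sat(a ∧ ¬p) = ∅
Sat(¬b ∨ (a ∧ ¬p)) = {n2, n5}
AG (¬b ∨ (a ∧ ¬p)): greatest fixpoint, start Z0 = {n2, n5}, keep only states in Sat with every successor in Z. Already a fixed point.
Sat(AG (¬b ∨ (a ∧ ¬p))) = {n2, n5}
n1 ∉ Sat(AG (¬b ∨ (a ∧ ¬p))) = {n2, n5}, so the formula does not hold at n1.

No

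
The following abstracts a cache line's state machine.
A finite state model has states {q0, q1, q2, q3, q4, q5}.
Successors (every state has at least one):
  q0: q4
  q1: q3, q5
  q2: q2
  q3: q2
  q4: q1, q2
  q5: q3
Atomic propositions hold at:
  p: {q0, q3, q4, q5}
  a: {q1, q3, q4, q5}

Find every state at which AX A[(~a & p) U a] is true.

{q0, q1, q5}

Sat(~a) = {q0, q2}
Sat(~a & p) = {q0}
A[(~a & p) U a]: least fixpoint, start Z0 = Sat(a) = {q1, q3, q4, q5}, add states in Sat(~a & p) with every successor in Z. Z1 = {q0, q1, q3, q4, q5}; fixed.
Sat(A[(~a & p) U a]) = {q0, q1, q3, q4, q5}
Sat(AX A[(~a & p) U a]) = {s : every successor in {q0, q1, q3, q4, q5}} = {q0, q1, q5}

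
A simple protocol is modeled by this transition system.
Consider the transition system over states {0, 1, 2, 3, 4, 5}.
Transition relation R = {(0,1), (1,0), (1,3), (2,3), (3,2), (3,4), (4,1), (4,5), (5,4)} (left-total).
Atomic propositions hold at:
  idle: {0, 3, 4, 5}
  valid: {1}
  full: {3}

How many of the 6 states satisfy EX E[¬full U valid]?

Sat(¬full) = {0, 1, 2, 4, 5}
E[¬full U valid]: least fixpoint, start Z0 = Sat(valid) = {1}, add states in Sat(¬full) with some successor in Z. Z1 = {0, 1, 4}; Z2 = {0, 1, 4, 5}; fixed.
Sat(E[¬full U valid]) = {0, 1, 4, 5}
Sat(EX E[¬full U valid]) = {s : some successor in {0, 1, 4, 5}} = {0, 1, 3, 4, 5}
|Sat(EX E[¬full U valid])| = |{0, 1, 3, 4, 5}| = 5.

5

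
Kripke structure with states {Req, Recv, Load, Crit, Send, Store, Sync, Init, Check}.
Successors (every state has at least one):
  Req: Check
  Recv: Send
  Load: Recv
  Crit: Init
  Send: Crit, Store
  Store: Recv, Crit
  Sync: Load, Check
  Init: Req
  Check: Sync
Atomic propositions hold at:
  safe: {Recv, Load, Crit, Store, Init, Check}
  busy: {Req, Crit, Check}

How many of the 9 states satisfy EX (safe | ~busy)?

8

Sat(~busy) = {Recv, Load, Send, Store, Sync, Init}
Sat(safe | ~busy) = {Recv, Load, Crit, Send, Store, Sync, Init, Check}
Sat(EX (safe | ~busy)) = {s : some successor in {Recv, Load, Crit, Send, Store, Sync, Init, Check}} = {Req, Recv, Load, Crit, Send, Store, Sync, Check}
|Sat(EX (safe | ~busy))| = |{Req, Recv, Load, Crit, Send, Store, Sync, Check}| = 8.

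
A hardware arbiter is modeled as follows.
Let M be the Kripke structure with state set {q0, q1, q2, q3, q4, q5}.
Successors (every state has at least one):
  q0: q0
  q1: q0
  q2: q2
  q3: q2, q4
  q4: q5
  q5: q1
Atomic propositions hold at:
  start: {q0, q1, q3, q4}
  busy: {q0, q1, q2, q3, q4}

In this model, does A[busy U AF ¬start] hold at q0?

Sat(¬start) = {q2, q5}
AF ¬start: least fixpoint, start Z0 = {q2, q5}, add states with every successor in Z. Z1 = {q2, q4, q5}; Z2 = {q2, q3, q4, q5}; fixed.
Sat(AF ¬start) = {q2, q3, q4, q5}
A[busy U AF ¬start]: least fixpoint, start Z0 = Sat(AF ¬start) = {q2, q3, q4, q5}, add states in Sat(busy) with every successor in Z. Already a fixed point.
Sat(A[busy U AF ¬start]) = {q2, q3, q4, q5}
q0 ∉ Sat(A[busy U AF ¬start]) = {q2, q3, q4, q5}, so the formula does not hold at q0.

No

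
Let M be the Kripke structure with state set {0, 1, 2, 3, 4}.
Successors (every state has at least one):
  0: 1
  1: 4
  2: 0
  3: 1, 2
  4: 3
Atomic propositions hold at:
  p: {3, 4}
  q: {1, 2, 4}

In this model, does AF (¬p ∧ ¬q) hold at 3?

No

Sat(¬p) = {0, 1, 2}
Sat(¬q) = {0, 3}
Sat(¬p ∧ ¬q) = {0}
AF (¬p ∧ ¬q): least fixpoint, start Z0 = {0}, add states with every successor in Z. Z1 = {0, 2}; fixed.
Sat(AF (¬p ∧ ¬q)) = {0, 2}
3 ∉ Sat(AF (¬p ∧ ¬q)) = {0, 2}, so the formula does not hold at 3.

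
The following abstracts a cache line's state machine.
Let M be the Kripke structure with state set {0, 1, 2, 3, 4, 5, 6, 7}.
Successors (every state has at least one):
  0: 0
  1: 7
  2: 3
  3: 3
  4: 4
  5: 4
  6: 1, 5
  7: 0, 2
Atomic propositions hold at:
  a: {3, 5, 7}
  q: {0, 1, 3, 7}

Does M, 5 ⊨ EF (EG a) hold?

No

EG a: greatest fixpoint, start Z0 = {3, 5, 7}, keep only states in Sat with some successor in Z. Z1 = {3}; fixed.
Sat(EG a) = {3}
EF (EG a): least fixpoint, start Z0 = {3}, add states with some successor in Z. Z1 = {2, 3}; Z2 = {2, 3, 7}; Z3 = {1, 2, 3, 7}; Z4 = {1, 2, 3, 6, 7}; fixed.
Sat(EF (EG a)) = {1, 2, 3, 6, 7}
5 ∉ Sat(EF (EG a)) = {1, 2, 3, 6, 7}, so the formula does not hold at 5.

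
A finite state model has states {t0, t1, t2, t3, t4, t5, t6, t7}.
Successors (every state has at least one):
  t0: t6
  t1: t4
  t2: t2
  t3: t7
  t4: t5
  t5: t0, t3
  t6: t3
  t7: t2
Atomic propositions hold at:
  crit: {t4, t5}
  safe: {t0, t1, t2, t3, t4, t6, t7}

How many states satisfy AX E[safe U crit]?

E[safe U crit]: least fixpoint, start Z0 = Sat(crit) = {t4, t5}, add states in Sat(safe) with some successor in Z. Z1 = {t1, t4, t5}; fixed.
Sat(E[safe U crit]) = {t1, t4, t5}
Sat(AX E[safe U crit]) = {s : every successor in {t1, t4, t5}} = {t1, t4}
|Sat(AX E[safe U crit])| = |{t1, t4}| = 2.

2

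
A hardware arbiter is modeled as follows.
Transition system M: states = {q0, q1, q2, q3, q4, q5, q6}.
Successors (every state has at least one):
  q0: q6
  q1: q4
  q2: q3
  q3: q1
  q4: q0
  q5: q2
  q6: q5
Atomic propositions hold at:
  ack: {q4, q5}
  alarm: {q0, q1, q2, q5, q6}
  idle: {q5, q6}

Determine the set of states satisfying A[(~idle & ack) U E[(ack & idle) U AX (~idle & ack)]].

{q1}

Sat(~idle) = {q0, q1, q2, q3, q4}
Sat(~idle & ack) = {q4}
Sat(ack & idle) = {q5}
Sat(AX (~idle & ack)) = {s : every successor in {q4}} = {q1}
E[(ack & idle) U AX (~idle & ack)]: least fixpoint, start Z0 = Sat(AX (~idle & ack)) = {q1}, add states in Sat(ack & idle) with some successor in Z. Already a fixed point.
Sat(E[(ack & idle) U AX (~idle & ack)]) = {q1}
A[(~idle & ack) U E[(ack & idle) U AX (~idle & ack)]]: least fixpoint, start Z0 = Sat(E[(ack & idle) U AX (~idle & ack)]) = {q1}, add states in Sat(~idle & ack) with every successor in Z. Already a fixed point.
Sat(A[(~idle & ack) U E[(ack & idle) U AX (~idle & ack)]]) = {q1}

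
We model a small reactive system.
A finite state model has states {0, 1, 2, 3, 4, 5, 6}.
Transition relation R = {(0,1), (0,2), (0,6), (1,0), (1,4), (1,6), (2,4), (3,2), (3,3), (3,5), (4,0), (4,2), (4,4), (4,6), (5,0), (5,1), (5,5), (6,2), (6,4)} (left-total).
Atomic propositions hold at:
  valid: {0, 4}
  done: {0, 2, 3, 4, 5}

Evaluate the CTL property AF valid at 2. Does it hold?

Yes

AF valid: least fixpoint, start Z0 = {0, 4}, add states with every successor in Z. Z1 = {0, 2, 4}; Z2 = {0, 2, 4, 6}; Z3 = {0, 1, 2, 4, 6}; fixed.
Sat(AF valid) = {0, 1, 2, 4, 6}
2 ∈ Sat(AF valid) = {0, 1, 2, 4, 6}, so the formula holds at 2.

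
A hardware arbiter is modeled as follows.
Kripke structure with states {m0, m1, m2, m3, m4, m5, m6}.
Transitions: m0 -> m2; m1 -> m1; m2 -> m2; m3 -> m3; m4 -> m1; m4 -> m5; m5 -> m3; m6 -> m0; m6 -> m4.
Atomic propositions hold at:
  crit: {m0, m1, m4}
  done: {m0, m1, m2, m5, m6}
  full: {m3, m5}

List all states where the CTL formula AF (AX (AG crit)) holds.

{m1}

AG crit: greatest fixpoint, start Z0 = {m0, m1, m4}, keep only states in Sat with every successor in Z. Z1 = {m1}; fixed.
Sat(AG crit) = {m1}
Sat(AX (AG crit)) = {s : every successor in {m1}} = {m1}
AF (AX (AG crit)): least fixpoint, start Z0 = {m1}, add states with every successor in Z. Already a fixed point.
Sat(AF (AX (AG crit))) = {m1}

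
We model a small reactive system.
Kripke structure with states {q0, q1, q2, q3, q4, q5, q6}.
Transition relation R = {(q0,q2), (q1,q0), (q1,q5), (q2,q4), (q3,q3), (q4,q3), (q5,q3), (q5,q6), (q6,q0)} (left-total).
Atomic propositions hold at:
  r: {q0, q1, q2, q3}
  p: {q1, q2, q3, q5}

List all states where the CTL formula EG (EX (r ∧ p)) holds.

{q3, q4, q5}

Sat(r ∧ p) = {q1, q2, q3}
Sat(EX (r ∧ p)) = {s : some successor in {q1, q2, q3}} = {q0, q3, q4, q5}
EG (EX (r ∧ p)): greatest fixpoint, start Z0 = {q0, q3, q4, q5}, keep only states in Sat with some successor in Z. Z1 = {q3, q4, q5}; fixed.
Sat(EG (EX (r ∧ p))) = {q3, q4, q5}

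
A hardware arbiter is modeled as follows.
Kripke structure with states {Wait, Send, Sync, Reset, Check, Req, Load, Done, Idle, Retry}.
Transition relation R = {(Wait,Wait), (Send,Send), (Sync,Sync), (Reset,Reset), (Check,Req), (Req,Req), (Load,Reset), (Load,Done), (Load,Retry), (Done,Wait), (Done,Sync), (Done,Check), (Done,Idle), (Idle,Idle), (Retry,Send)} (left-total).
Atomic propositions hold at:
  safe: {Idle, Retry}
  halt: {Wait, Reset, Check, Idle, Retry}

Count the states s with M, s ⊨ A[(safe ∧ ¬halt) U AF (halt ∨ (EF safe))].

7

Sat(¬halt) = {Send, Sync, Req, Load, Done}
Sat(safe ∧ ¬halt) = ∅
EF safe: least fixpoint, start Z0 = {Idle, Retry}, add states with some successor in Z. Z1 = {Load, Done, Idle, Retry}; fixed.
Sat(EF safe) = {Load, Done, Idle, Retry}
Sat(halt ∨ (EF safe)) = {Wait, Reset, Check, Load, Done, Idle, Retry}
AF (halt ∨ (EF safe)): least fixpoint, start Z0 = {Wait, Reset, Check, Load, Done, Idle, Retry}, add states with every successor in Z. Already a fixed point.
Sat(AF (halt ∨ (EF safe))) = {Wait, Reset, Check, Load, Done, Idle, Retry}
A[(safe ∧ ¬halt) U AF (halt ∨ (EF safe))]: least fixpoint, start Z0 = Sat(AF (halt ∨ (EF safe))) = {Wait, Reset, Check, Load, Done, Idle, Retry}, add states in Sat(safe ∧ ¬halt) with every successor in Z. Already a fixed point.
Sat(A[(safe ∧ ¬halt) U AF (halt ∨ (EF safe))]) = {Wait, Reset, Check, Load, Done, Idle, Retry}
|Sat(A[(safe ∧ ¬halt) U AF (halt ∨ (EF safe))])| = |{Wait, Reset, Check, Load, Done, Idle, Retry}| = 7.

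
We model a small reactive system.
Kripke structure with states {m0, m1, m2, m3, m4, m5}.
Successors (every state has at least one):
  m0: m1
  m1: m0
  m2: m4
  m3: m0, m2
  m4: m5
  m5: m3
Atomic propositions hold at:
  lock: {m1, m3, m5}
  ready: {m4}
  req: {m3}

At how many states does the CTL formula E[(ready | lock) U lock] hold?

Sat(ready | lock) = {m1, m3, m4, m5}
E[(ready | lock) U lock]: least fixpoint, start Z0 = Sat(lock) = {m1, m3, m5}, add states in Sat(ready | lock) with some successor in Z. Z1 = {m1, m3, m4, m5}; fixed.
Sat(E[(ready | lock) U lock]) = {m1, m3, m4, m5}
|Sat(E[(ready | lock) U lock])| = |{m1, m3, m4, m5}| = 4.

4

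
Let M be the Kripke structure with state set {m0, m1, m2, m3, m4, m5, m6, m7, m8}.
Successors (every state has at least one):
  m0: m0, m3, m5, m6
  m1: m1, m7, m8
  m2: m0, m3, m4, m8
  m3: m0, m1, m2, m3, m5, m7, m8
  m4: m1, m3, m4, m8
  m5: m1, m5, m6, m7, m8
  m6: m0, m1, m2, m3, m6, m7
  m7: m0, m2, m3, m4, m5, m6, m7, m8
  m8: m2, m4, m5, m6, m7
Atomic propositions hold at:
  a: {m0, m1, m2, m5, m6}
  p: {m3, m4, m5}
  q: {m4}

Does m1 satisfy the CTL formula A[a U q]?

A[a U q]: least fixpoint, start Z0 = Sat(q) = {m4}, add states in Sat(a) with every successor in Z. Already a fixed point.
Sat(A[a U q]) = {m4}
m1 ∉ Sat(A[a U q]) = {m4}, so the formula does not hold at m1.

No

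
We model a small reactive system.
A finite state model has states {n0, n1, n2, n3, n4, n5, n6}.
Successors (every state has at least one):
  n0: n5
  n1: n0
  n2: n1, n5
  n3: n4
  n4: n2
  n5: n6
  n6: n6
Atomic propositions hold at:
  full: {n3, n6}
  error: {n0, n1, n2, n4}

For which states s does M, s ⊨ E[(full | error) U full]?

Sat(full | error) = {n0, n1, n2, n3, n4, n6}
E[(full | error) U full]: least fixpoint, start Z0 = Sat(full) = {n3, n6}, add states in Sat(full | error) with some successor in Z. Already a fixed point.
Sat(E[(full | error) U full]) = {n3, n6}

{n3, n6}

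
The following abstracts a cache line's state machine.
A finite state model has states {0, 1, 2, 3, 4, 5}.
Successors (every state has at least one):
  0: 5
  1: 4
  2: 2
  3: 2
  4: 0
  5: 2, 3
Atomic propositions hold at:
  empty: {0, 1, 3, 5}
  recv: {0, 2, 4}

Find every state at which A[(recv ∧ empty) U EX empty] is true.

Sat(recv ∧ empty) = {0}
Sat(EX empty) = {s : some successor in {0, 1, 3, 5}} = {0, 4, 5}
A[(recv ∧ empty) U EX empty]: least fixpoint, start Z0 = Sat(EX empty) = {0, 4, 5}, add states in Sat(recv ∧ empty) with every successor in Z. Already a fixed point.
Sat(A[(recv ∧ empty) U EX empty]) = {0, 4, 5}

{0, 4, 5}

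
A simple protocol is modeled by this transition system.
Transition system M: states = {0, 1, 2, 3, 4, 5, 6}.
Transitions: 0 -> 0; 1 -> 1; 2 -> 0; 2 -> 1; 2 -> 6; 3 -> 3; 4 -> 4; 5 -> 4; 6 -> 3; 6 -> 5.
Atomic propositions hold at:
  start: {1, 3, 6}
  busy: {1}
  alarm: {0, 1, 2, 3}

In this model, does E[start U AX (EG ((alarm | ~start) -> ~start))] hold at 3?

Sat(~start) = {0, 2, 4, 5}
Sat(alarm | ~start) = {0, 1, 2, 3, 4, 5}
Sat((alarm | ~start) -> ~start) = {0, 2, 4, 5, 6}
EG ((alarm | ~start) -> ~start): greatest fixpoint, start Z0 = {0, 2, 4, 5, 6}, keep only states in Sat with some successor in Z. Already a fixed point.
Sat(EG ((alarm | ~start) -> ~start)) = {0, 2, 4, 5, 6}
Sat(AX (EG ((alarm | ~start) -> ~start))) = {s : every successor in {0, 2, 4, 5, 6}} = {0, 4, 5}
E[start U AX (EG ((alarm | ~start) -> ~start))]: least fixpoint, start Z0 = Sat(AX (EG ((alarm | ~start) -> ~start))) = {0, 4, 5}, add states in Sat(start) with some successor in Z. Z1 = {0, 4, 5, 6}; fixed.
Sat(E[start U AX (EG ((alarm | ~start) -> ~start))]) = {0, 4, 5, 6}
3 ∉ Sat(E[start U AX (EG ((alarm | ~start) -> ~start))]) = {0, 4, 5, 6}, so the formula does not hold at 3.

No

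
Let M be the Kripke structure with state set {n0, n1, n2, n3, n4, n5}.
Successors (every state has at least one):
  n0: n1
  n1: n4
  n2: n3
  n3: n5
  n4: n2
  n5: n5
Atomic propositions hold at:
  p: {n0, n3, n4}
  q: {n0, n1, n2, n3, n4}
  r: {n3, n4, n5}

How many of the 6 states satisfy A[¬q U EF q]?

Sat(¬q) = {n5}
EF q: least fixpoint, start Z0 = {n0, n1, n2, n3, n4}, add states with some successor in Z. Already a fixed point.
Sat(EF q) = {n0, n1, n2, n3, n4}
A[¬q U EF q]: least fixpoint, start Z0 = Sat(EF q) = {n0, n1, n2, n3, n4}, add states in Sat(¬q) with every successor in Z. Already a fixed point.
Sat(A[¬q U EF q]) = {n0, n1, n2, n3, n4}
|Sat(A[¬q U EF q])| = |{n0, n1, n2, n3, n4}| = 5.

5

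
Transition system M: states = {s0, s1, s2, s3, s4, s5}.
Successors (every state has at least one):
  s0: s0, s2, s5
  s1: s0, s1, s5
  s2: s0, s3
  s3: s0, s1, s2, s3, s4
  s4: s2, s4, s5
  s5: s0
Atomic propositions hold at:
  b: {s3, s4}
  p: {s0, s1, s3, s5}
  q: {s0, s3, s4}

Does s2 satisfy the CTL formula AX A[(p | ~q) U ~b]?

Sat(~q) = {s1, s2, s5}
Sat(p | ~q) = {s0, s1, s2, s3, s5}
Sat(~b) = {s0, s1, s2, s5}
A[(p | ~q) U ~b]: least fixpoint, start Z0 = Sat(~b) = {s0, s1, s2, s5}, add states in Sat(p | ~q) with every successor in Z. Already a fixed point.
Sat(A[(p | ~q) U ~b]) = {s0, s1, s2, s5}
Sat(AX A[(p | ~q) U ~b]) = {s : every successor in {s0, s1, s2, s5}} = {s0, s1, s5}
s2 ∉ Sat(AX A[(p | ~q) U ~b]) = {s0, s1, s5}, so the formula does not hold at s2.

No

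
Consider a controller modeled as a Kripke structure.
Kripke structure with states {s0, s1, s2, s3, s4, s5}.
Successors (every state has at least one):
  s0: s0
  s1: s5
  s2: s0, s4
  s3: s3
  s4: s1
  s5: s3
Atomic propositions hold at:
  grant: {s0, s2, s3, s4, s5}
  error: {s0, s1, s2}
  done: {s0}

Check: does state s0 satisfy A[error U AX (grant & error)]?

Sat(grant & error) = {s0, s2}
Sat(AX (grant & error)) = {s : every successor in {s0, s2}} = {s0}
A[error U AX (grant & error)]: least fixpoint, start Z0 = Sat(AX (grant & error)) = {s0}, add states in Sat(error) with every successor in Z. Already a fixed point.
Sat(A[error U AX (grant & error)]) = {s0}
s0 ∈ Sat(A[error U AX (grant & error)]) = {s0}, so the formula holds at s0.

Yes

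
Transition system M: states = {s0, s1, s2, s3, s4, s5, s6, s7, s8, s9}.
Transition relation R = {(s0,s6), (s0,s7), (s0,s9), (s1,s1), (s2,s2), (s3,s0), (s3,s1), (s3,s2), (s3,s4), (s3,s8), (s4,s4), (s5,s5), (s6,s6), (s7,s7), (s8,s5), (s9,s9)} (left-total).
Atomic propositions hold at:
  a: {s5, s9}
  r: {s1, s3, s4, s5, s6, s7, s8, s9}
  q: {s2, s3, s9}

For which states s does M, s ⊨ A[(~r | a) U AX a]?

{s5, s8, s9}

Sat(~r) = {s0, s2}
Sat(~r | a) = {s0, s2, s5, s9}
Sat(AX a) = {s : every successor in {s5, s9}} = {s5, s8, s9}
A[(~r | a) U AX a]: least fixpoint, start Z0 = Sat(AX a) = {s5, s8, s9}, add states in Sat(~r | a) with every successor in Z. Already a fixed point.
Sat(A[(~r | a) U AX a]) = {s5, s8, s9}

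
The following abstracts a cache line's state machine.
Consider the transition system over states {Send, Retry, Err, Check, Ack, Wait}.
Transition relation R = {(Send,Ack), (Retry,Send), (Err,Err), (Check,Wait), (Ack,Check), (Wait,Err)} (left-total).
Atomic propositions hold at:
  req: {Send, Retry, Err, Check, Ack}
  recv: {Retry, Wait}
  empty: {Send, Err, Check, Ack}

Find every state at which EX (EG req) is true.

EG req: greatest fixpoint, start Z0 = {Send, Retry, Err, Check, Ack}, keep only states in Sat with some successor in Z. Z1 = {Send, Retry, Err, Ack}; Z2 = {Send, Retry, Err}; Z3 = {Retry, Err}; Z4 = {Err}; fixed.
Sat(EG req) = {Err}
Sat(EX (EG req)) = {s : some successor in {Err}} = {Err, Wait}

{Err, Wait}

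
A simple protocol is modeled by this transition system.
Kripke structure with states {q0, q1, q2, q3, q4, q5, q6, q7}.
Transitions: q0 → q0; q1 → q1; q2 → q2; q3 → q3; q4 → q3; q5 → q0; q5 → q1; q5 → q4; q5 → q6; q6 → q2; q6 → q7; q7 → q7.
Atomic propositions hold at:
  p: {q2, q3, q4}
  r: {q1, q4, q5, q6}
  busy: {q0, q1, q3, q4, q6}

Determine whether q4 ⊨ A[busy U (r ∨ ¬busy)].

Sat(¬busy) = {q2, q5, q7}
Sat(r ∨ ¬busy) = {q1, q2, q4, q5, q6, q7}
A[busy U (r ∨ ¬busy)]: least fixpoint, start Z0 = Sat((r ∨ ¬busy)) = {q1, q2, q4, q5, q6, q7}, add states in Sat(busy) with every successor in Z. Already a fixed point.
Sat(A[busy U (r ∨ ¬busy)]) = {q1, q2, q4, q5, q6, q7}
q4 ∈ Sat(A[busy U (r ∨ ¬busy)]) = {q1, q2, q4, q5, q6, q7}, so the formula holds at q4.

Yes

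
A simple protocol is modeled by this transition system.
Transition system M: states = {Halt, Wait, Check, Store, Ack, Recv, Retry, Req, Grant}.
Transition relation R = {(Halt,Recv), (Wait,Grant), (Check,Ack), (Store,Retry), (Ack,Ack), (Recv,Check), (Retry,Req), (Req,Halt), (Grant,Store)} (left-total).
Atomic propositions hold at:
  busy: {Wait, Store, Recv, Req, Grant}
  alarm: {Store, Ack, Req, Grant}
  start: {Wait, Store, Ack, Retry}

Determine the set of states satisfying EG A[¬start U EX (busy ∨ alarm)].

{Halt, Check, Ack, Recv, Retry, Req}

Sat(¬start) = {Halt, Check, Recv, Req, Grant}
Sat(busy ∨ alarm) = {Wait, Store, Ack, Recv, Req, Grant}
Sat(EX (busy ∨ alarm)) = {s : some successor in {Wait, Store, Ack, Recv, Req, Grant}} = {Halt, Wait, Check, Ack, Retry, Grant}
A[¬start U EX (busy ∨ alarm)]: least fixpoint, start Z0 = Sat(EX (busy ∨ alarm)) = {Halt, Wait, Check, Ack, Retry, Grant}, add states in Sat(¬start) with every successor in Z. Z1 = {Halt, Wait, Check, Ack, Recv, Retry, Req, Grant}; fixed.
Sat(A[¬start U EX (busy ∨ alarm)]) = {Halt, Wait, Check, Ack, Recv, Retry, Req, Grant}
EG A[¬start U EX (busy ∨ alarm)]: greatest fixpoint, start Z0 = {Halt, Wait, Check, Ack, Recv, Retry, Req, Grant}, keep only states in Sat with some successor in Z. Z1 = {Halt, Wait, Check, Ack, Recv, Retry, Req}; Z2 = {Halt, Check, Ack, Recv, Retry, Req}; fixed.
Sat(EG A[¬start U EX (busy ∨ alarm)]) = {Halt, Check, Ack, Recv, Retry, Req}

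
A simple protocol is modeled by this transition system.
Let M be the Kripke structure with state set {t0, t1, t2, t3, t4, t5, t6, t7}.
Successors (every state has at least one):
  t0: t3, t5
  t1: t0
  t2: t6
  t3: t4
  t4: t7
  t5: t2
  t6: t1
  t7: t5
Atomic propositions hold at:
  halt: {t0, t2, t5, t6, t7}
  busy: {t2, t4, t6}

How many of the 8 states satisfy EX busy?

3

Sat(EX busy) = {s : some successor in {t2, t4, t6}} = {t2, t3, t5}
|Sat(EX busy)| = |{t2, t3, t5}| = 3.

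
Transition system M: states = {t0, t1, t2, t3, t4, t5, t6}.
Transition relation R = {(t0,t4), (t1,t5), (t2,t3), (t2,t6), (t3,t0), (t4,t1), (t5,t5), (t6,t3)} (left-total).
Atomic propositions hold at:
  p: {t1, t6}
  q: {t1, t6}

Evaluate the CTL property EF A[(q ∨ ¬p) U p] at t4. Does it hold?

Sat(¬p) = {t0, t2, t3, t4, t5}
Sat(q ∨ ¬p) = {t0, t1, t2, t3, t4, t5, t6}
A[(q ∨ ¬p) U p]: least fixpoint, start Z0 = Sat(p) = {t1, t6}, add states in Sat(q ∨ ¬p) with every successor in Z. Z1 = {t1, t4, t6}; Z2 = {t0, t1, t4, t6}; Z3 = {t0, t1, t3, t4, t6}; Z4 = {t0, t1, t2, t3, t4, t6}; fixed.
Sat(A[(q ∨ ¬p) U p]) = {t0, t1, t2, t3, t4, t6}
EF A[(q ∨ ¬p) U p]: least fixpoint, start Z0 = {t0, t1, t2, t3, t4, t6}, add states with some successor in Z. Already a fixed point.
Sat(EF A[(q ∨ ¬p) U p]) = {t0, t1, t2, t3, t4, t6}
t4 ∈ Sat(EF A[(q ∨ ¬p) U p]) = {t0, t1, t2, t3, t4, t6}, so the formula holds at t4.

Yes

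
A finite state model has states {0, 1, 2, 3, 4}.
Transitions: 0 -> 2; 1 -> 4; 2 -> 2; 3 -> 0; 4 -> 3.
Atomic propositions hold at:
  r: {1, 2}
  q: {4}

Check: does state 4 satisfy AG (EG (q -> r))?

No

Sat(q -> r) = {0, 1, 2, 3}
EG (q -> r): greatest fixpoint, start Z0 = {0, 1, 2, 3}, keep only states in Sat with some successor in Z. Z1 = {0, 2, 3}; fixed.
Sat(EG (q -> r)) = {0, 2, 3}
AG (EG (q -> r)): greatest fixpoint, start Z0 = {0, 2, 3}, keep only states in Sat with every successor in Z. Already a fixed point.
Sat(AG (EG (q -> r))) = {0, 2, 3}
4 ∉ Sat(AG (EG (q -> r))) = {0, 2, 3}, so the formula does not hold at 4.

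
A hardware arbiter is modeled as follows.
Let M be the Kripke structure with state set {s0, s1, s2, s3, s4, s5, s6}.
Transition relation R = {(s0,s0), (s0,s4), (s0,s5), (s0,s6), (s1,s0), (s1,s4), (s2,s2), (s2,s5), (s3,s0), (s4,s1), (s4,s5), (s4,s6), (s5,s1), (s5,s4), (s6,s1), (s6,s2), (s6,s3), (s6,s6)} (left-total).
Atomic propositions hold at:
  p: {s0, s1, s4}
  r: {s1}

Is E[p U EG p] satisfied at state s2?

EG p: greatest fixpoint, start Z0 = {s0, s1, s4}, keep only states in Sat with some successor in Z. Already a fixed point.
Sat(EG p) = {s0, s1, s4}
E[p U EG p]: least fixpoint, start Z0 = Sat(EG p) = {s0, s1, s4}, add states in Sat(p) with some successor in Z. Already a fixed point.
Sat(E[p U EG p]) = {s0, s1, s4}
s2 ∉ Sat(E[p U EG p]) = {s0, s1, s4}, so the formula does not hold at s2.

No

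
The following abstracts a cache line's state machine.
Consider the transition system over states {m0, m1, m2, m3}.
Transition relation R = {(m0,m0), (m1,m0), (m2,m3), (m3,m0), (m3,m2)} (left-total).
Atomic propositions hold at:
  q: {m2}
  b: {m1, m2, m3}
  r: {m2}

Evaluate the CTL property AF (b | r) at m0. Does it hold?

Sat(b | r) = {m1, m2, m3}
AF (b | r): least fixpoint, start Z0 = {m1, m2, m3}, add states with every successor in Z. Already a fixed point.
Sat(AF (b | r)) = {m1, m2, m3}
m0 ∉ Sat(AF (b | r)) = {m1, m2, m3}, so the formula does not hold at m0.

No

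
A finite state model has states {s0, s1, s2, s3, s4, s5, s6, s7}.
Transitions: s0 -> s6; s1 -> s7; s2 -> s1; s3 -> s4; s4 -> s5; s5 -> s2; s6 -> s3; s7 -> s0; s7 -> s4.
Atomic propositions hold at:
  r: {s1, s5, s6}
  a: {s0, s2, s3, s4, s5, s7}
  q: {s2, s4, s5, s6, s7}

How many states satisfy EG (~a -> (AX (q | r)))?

6

Sat(~a) = {s1, s6}
Sat(q | r) = {s1, s2, s4, s5, s6, s7}
Sat(AX (q | r)) = {s : every successor in {s1, s2, s4, s5, s6, s7}} = {s0, s1, s2, s3, s4, s5}
Sat(~a -> (AX (q | r))) = {s0, s1, s2, s3, s4, s5, s7}
EG (~a -> (AX (q | r))): greatest fixpoint, start Z0 = {s0, s1, s2, s3, s4, s5, s7}, keep only states in Sat with some successor in Z. Z1 = {s1, s2, s3, s4, s5, s7}; fixed.
Sat(EG (~a -> (AX (q | r)))) = {s1, s2, s3, s4, s5, s7}
|Sat(EG (~a -> (AX (q | r))))| = |{s1, s2, s3, s4, s5, s7}| = 6.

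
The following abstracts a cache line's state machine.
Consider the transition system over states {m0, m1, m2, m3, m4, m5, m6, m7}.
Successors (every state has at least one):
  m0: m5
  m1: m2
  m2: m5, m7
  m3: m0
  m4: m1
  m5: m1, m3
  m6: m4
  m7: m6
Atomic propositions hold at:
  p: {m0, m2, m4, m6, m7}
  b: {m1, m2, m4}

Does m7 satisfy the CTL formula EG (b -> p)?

No

Sat(b -> p) = {m0, m2, m3, m4, m5, m6, m7}
EG (b -> p): greatest fixpoint, start Z0 = {m0, m2, m3, m4, m5, m6, m7}, keep only states in Sat with some successor in Z. Z1 = {m0, m2, m3, m5, m6, m7}; Z2 = {m0, m2, m3, m5, m7}; Z3 = {m0, m2, m3, m5}; fixed.
Sat(EG (b -> p)) = {m0, m2, m3, m5}
m7 ∉ Sat(EG (b -> p)) = {m0, m2, m3, m5}, so the formula does not hold at m7.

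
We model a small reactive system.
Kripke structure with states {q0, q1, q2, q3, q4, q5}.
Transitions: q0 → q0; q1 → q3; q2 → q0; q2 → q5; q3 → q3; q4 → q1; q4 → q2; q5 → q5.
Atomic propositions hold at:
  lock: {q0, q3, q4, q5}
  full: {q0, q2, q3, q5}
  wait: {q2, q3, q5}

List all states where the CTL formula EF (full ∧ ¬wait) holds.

{q0, q2, q4}

Sat(¬wait) = {q0, q1, q4}
Sat(full ∧ ¬wait) = {q0}
EF (full ∧ ¬wait): least fixpoint, start Z0 = {q0}, add states with some successor in Z. Z1 = {q0, q2}; Z2 = {q0, q2, q4}; fixed.
Sat(EF (full ∧ ¬wait)) = {q0, q2, q4}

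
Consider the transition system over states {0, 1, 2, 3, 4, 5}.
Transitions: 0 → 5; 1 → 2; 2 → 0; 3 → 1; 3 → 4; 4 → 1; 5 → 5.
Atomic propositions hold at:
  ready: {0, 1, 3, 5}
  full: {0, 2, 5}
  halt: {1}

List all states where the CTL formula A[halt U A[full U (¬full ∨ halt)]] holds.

Sat(¬full) = {1, 3, 4}
Sat(¬full ∨ halt) = {1, 3, 4}
A[full U (¬full ∨ halt)]: least fixpoint, start Z0 = Sat((¬full ∨ halt)) = {1, 3, 4}, add states in Sat(full) with every successor in Z. Already a fixed point.
Sat(A[full U (¬full ∨ halt)]) = {1, 3, 4}
A[halt U A[full U (¬full ∨ halt)]]: least fixpoint, start Z0 = Sat(A[full U (¬full ∨ halt)]) = {1, 3, 4}, add states in Sat(halt) with every successor in Z. Already a fixed point.
Sat(A[halt U A[full U (¬full ∨ halt)]]) = {1, 3, 4}

{1, 3, 4}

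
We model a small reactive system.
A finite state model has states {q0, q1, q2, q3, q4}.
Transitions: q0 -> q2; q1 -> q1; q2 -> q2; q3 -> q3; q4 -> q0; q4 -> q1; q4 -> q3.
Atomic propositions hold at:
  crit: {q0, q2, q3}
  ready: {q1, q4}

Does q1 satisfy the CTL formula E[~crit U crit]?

No

Sat(~crit) = {q1, q4}
E[~crit U crit]: least fixpoint, start Z0 = Sat(crit) = {q0, q2, q3}, add states in Sat(~crit) with some successor in Z. Z1 = {q0, q2, q3, q4}; fixed.
Sat(E[~crit U crit]) = {q0, q2, q3, q4}
q1 ∉ Sat(E[~crit U crit]) = {q0, q2, q3, q4}, so the formula does not hold at q1.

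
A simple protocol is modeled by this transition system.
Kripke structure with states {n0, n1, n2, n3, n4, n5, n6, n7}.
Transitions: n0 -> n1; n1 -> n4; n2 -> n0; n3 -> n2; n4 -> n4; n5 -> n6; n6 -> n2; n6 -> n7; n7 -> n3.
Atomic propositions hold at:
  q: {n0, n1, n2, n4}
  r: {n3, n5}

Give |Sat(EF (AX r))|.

Sat(AX r) = {s : every successor in {n3, n5}} = {n7}
EF (AX r): least fixpoint, start Z0 = {n7}, add states with some successor in Z. Z1 = {n6, n7}; Z2 = {n5, n6, n7}; fixed.
Sat(EF (AX r)) = {n5, n6, n7}
|Sat(EF (AX r))| = |{n5, n6, n7}| = 3.

3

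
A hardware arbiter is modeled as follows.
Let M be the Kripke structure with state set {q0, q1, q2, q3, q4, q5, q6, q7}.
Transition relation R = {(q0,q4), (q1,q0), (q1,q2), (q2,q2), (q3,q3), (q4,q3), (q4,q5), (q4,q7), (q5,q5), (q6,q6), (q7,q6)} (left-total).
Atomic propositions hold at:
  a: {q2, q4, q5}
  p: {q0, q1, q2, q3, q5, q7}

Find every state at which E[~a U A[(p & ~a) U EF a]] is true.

Sat(~a) = {q0, q1, q3, q6, q7}
Sat(p & ~a) = {q0, q1, q3, q7}
EF a: least fixpoint, start Z0 = {q2, q4, q5}, add states with some successor in Z. Z1 = {q0, q1, q2, q4, q5}; fixed.
Sat(EF a) = {q0, q1, q2, q4, q5}
A[(p & ~a) U EF a]: least fixpoint, start Z0 = Sat(EF a) = {q0, q1, q2, q4, q5}, add states in Sat(p & ~a) with every successor in Z. Already a fixed point.
Sat(A[(p & ~a) U EF a]) = {q0, q1, q2, q4, q5}
E[~a U A[(p & ~a) U EF a]]: least fixpoint, start Z0 = Sat(A[(p & ~a) U EF a]) = {q0, q1, q2, q4, q5}, add states in Sat(~a) with some successor in Z. Already a fixed point.
Sat(E[~a U A[(p & ~a) U EF a]]) = {q0, q1, q2, q4, q5}

{q0, q1, q2, q4, q5}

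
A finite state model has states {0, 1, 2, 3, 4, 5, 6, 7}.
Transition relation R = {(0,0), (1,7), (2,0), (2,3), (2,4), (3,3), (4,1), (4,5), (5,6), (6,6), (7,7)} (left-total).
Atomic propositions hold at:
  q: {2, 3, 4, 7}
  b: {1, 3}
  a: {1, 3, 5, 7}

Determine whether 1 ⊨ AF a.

AF a: least fixpoint, start Z0 = {1, 3, 5, 7}, add states with every successor in Z. Z1 = {1, 3, 4, 5, 7}; fixed.
Sat(AF a) = {1, 3, 4, 5, 7}
1 ∈ Sat(AF a) = {1, 3, 4, 5, 7}, so the formula holds at 1.

Yes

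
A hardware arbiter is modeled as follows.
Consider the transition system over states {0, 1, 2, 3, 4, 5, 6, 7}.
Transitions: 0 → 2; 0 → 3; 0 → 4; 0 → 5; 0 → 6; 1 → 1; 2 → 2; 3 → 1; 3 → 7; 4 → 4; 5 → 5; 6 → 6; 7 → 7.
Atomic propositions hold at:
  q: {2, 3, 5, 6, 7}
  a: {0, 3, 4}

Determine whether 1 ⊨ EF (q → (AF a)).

Yes

AF a: least fixpoint, start Z0 = {0, 3, 4}, add states with every successor in Z. Already a fixed point.
Sat(AF a) = {0, 3, 4}
Sat(q → (AF a)) = {0, 1, 3, 4}
EF (q → (AF a)): least fixpoint, start Z0 = {0, 1, 3, 4}, add states with some successor in Z. Already a fixed point.
Sat(EF (q → (AF a))) = {0, 1, 3, 4}
1 ∈ Sat(EF (q → (AF a))) = {0, 1, 3, 4}, so the formula holds at 1.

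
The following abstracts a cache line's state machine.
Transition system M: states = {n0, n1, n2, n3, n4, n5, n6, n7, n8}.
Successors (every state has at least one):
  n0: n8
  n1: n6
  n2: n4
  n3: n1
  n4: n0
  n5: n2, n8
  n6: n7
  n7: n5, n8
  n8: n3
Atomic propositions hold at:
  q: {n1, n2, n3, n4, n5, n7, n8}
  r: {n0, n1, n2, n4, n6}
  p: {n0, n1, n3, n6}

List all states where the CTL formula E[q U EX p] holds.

{n1, n2, n3, n4, n5, n7, n8}

Sat(EX p) = {s : some successor in {n0, n1, n3, n6}} = {n1, n3, n4, n8}
E[q U EX p]: least fixpoint, start Z0 = Sat(EX p) = {n1, n3, n4, n8}, add states in Sat(q) with some successor in Z. Z1 = {n1, n2, n3, n4, n5, n7, n8}; fixed.
Sat(E[q U EX p]) = {n1, n2, n3, n4, n5, n7, n8}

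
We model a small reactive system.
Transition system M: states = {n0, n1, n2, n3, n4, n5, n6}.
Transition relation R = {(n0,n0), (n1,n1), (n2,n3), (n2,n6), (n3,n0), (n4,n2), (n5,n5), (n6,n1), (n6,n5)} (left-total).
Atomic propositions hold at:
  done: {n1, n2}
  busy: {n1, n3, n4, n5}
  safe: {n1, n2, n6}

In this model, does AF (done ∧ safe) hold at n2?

Sat(done ∧ safe) = {n1, n2}
AF (done ∧ safe): least fixpoint, start Z0 = {n1, n2}, add states with every successor in Z. Z1 = {n1, n2, n4}; fixed.
Sat(AF (done ∧ safe)) = {n1, n2, n4}
n2 ∈ Sat(AF (done ∧ safe)) = {n1, n2, n4}, so the formula holds at n2.

Yes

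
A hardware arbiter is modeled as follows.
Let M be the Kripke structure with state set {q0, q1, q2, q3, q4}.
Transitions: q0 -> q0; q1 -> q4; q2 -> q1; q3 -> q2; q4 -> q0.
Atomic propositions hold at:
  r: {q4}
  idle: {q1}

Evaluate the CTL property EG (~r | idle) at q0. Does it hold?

Yes

Sat(~r) = {q0, q1, q2, q3}
Sat(~r | idle) = {q0, q1, q2, q3}
EG (~r | idle): greatest fixpoint, start Z0 = {q0, q1, q2, q3}, keep only states in Sat with some successor in Z. Z1 = {q0, q2, q3}; Z2 = {q0, q3}; Z3 = {q0}; fixed.
Sat(EG (~r | idle)) = {q0}
q0 ∈ Sat(EG (~r | idle)) = {q0}, so the formula holds at q0.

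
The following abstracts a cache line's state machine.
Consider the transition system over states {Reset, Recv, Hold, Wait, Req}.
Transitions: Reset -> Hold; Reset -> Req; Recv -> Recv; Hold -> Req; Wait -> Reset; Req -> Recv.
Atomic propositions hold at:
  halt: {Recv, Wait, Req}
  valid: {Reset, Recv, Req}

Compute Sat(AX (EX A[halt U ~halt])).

{Wait}

Sat(~halt) = {Reset, Hold}
A[halt U ~halt]: least fixpoint, start Z0 = Sat(~halt) = {Reset, Hold}, add states in Sat(halt) with every successor in Z. Z1 = {Reset, Hold, Wait}; fixed.
Sat(A[halt U ~halt]) = {Reset, Hold, Wait}
Sat(EX A[halt U ~halt]) = {s : some successor in {Reset, Hold, Wait}} = {Reset, Wait}
Sat(AX (EX A[halt U ~halt])) = {s : every successor in {Reset, Wait}} = {Wait}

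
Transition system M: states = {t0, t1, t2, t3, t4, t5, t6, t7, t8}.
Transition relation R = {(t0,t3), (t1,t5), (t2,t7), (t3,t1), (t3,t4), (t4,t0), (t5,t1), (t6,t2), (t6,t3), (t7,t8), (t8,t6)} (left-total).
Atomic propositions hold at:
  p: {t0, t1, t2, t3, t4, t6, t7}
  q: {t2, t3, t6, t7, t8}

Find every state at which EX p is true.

{t0, t2, t3, t4, t5, t6, t8}

Sat(EX p) = {s : some successor in {t0, t1, t2, t3, t4, t6, t7}} = {t0, t2, t3, t4, t5, t6, t8}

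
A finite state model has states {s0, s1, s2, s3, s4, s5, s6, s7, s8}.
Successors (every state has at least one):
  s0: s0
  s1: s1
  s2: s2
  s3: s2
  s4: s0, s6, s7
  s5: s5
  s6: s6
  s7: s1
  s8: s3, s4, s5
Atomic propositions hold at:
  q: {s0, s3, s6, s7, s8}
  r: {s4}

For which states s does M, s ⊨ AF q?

AF q: least fixpoint, start Z0 = {s0, s3, s6, s7, s8}, add states with every successor in Z. Z1 = {s0, s3, s4, s6, s7, s8}; fixed.
Sat(AF q) = {s0, s3, s4, s6, s7, s8}

{s0, s3, s4, s6, s7, s8}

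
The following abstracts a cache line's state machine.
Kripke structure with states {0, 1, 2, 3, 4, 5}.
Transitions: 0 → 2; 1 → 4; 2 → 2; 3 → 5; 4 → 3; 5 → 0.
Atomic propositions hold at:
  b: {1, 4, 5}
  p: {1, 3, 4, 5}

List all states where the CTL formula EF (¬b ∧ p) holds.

Sat(¬b) = {0, 2, 3}
Sat(¬b ∧ p) = {3}
EF (¬b ∧ p): least fixpoint, start Z0 = {3}, add states with some successor in Z. Z1 = {3, 4}; Z2 = {1, 3, 4}; fixed.
Sat(EF (¬b ∧ p)) = {1, 3, 4}

{1, 3, 4}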